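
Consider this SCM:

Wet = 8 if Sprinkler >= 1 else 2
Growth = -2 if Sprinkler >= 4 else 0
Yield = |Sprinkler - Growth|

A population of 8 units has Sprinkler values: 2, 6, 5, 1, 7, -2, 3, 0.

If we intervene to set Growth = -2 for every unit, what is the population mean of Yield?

4.75

The intervention sets Growth=-2 in all 8 units regardless of Sprinkler. Recomputing Yield per unit gives 4, 8, 7, 3, 9, 0, 5, 2; average 4.75.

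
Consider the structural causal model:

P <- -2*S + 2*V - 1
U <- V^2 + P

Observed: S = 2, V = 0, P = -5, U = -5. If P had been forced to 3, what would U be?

The intervention breaks the incoming arrows to P: P <- -2*S + 2*V - 1 no longer applies, and P = 3.
U = V^2 + P  [with V=0, P=3]  = 3

3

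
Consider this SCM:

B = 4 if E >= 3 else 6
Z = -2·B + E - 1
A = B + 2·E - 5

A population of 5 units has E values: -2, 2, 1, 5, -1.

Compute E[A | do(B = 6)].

3

Under do(B=6), B's equation is replaced by B=6 for every unit. Per-unit A: -3, 5, 3, 11, -1. Mean = 3.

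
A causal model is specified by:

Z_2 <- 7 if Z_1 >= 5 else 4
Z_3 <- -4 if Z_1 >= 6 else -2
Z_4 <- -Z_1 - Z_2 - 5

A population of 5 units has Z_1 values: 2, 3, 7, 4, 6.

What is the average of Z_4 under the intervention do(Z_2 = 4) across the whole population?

-13.4

do(Z_2=4) breaks Z_2's dependence on Z_1. With Z_2=4 fixed, Z_4 across the units is -11, -12, -16, -13, -15, mean -13.4.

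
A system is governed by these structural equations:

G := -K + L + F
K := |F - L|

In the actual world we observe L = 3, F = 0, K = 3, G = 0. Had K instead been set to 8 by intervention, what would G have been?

The intervention breaks the incoming arrows to K: K := |F - L| no longer applies, and K = 8.
G = -K + L + F  [with K=8, L=3, F=0]  = -5

-5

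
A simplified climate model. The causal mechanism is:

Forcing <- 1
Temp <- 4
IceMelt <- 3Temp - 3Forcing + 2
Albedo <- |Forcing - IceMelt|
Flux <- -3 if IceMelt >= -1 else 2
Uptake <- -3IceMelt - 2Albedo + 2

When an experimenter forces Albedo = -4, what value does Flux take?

-3

Intervening sets Albedo = -4 and removes its equation (Albedo <- |Forcing - IceMelt|).
No directed path runs from Albedo to Flux, so Flux keeps its natural value.
IceMelt = 3Temp - 3Forcing + 2  [with Temp=4, Forcing=1]  = 11
Flux = -3 if IceMelt >= -1 else 2  [with IceMelt=11]  = -3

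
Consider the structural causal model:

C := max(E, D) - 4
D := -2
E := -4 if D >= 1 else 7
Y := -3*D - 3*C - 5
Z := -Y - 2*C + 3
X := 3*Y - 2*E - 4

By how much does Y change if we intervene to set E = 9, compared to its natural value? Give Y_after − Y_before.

-6

Under do(E=9), the mechanism E := -4 if D >= 1 else 7 is discarded; E is fixed at 9.
C = max(E, D) - 4  [with E=9, D=-2]  = 5
Y = -3*D - 3*C - 5  [with D=-2, C=5]  = -14
Without intervention: E = -4 if D >= 1 else 7  [with D=-2]  = 7; C = max(E, D) - 4  [with E=7, D=-2]  = 3; Y = -3*D - 3*C - 5  [with D=-2, C=3]  = -8.
Change = -14 − (-8) = -6.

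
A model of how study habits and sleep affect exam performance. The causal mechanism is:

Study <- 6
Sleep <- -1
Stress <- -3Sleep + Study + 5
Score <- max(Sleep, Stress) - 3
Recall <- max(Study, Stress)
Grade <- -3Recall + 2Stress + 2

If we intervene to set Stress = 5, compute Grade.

The intervention breaks the incoming arrows to Stress: Stress <- -3Sleep + Study + 5 no longer applies, and Stress = 5.
Recall = max(Study, Stress)  [with Study=6, Stress=5]  = 6
Grade = -3Recall + 2Stress + 2  [with Recall=6, Stress=5]  = -6

-6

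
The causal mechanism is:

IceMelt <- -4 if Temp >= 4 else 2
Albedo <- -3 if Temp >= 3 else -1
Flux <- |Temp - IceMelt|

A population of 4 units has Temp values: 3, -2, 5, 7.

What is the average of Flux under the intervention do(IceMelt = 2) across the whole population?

3.25

Under do(IceMelt=2), IceMelt's equation is replaced by IceMelt=2 for every unit. Per-unit Flux: 1, 4, 3, 5. Mean = 3.25.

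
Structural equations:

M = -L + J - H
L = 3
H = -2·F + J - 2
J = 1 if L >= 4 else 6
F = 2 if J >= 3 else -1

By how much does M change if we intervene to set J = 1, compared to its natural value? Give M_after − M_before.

do(J=1) replaces the equation J = 1 if L >= 4 else 6 with the constant J = 1.
F = 2 if J >= 3 else -1  [with J=1]  = -1
H = -2·F + J - 2  [with F=-1, J=1]  = 1
M = -L + J - H  [with L=3, J=1, H=1]  = -3
Without intervention: J = 1 if L >= 4 else 6  [with L=3]  = 6; F = 2 if J >= 3 else -1  [with J=6]  = 2; H = -2·F + J - 2  [with F=2, J=6]  = 0; M = -L + J - H  [with L=3, J=6, H=0]  = 3.
Change = -3 − 3 = -6.

-6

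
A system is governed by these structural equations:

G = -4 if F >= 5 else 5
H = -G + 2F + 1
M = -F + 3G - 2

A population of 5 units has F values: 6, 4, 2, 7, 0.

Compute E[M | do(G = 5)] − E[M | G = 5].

-1.8

The intervention sets G=5 in all 5 units regardless of F. Recomputing M per unit gives 7, 9, 11, 6, 13; average 9.2.
Observing G=5 restricts to units where G's equation naturally yields 5: F ∈ {4, 2, 0}. In that subpopulation M = 9, 11, 13, mean 11.
Difference = 9.2 − 11 = -1.8.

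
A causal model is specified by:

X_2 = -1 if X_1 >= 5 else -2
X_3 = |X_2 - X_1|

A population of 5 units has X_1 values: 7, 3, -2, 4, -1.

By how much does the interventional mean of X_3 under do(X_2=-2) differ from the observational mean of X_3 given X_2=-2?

1.2

do(X_2=-2) breaks X_2's dependence on X_1. With X_2=-2 fixed, X_3 across the units is 9, 5, 0, 6, 1, mean 4.2.
Conditioning on X_2=-2 selects the 4 unit(s) with X_1 ∈ {3, -2, 4, -1}. Their X_3 values: 5, 0, 6, 1. Mean = 3.
Difference = 4.2 − 3 = 1.2.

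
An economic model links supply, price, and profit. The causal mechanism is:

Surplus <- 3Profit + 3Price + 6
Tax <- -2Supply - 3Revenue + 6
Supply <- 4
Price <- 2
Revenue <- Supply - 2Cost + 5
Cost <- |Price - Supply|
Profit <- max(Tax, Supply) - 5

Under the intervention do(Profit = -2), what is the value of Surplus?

Intervening sets Profit = -2 and removes its equation (Profit <- max(Tax, Supply) - 5).
Surplus = 3Profit + 3Price + 6  [with Profit=-2, Price=2]  = 6

6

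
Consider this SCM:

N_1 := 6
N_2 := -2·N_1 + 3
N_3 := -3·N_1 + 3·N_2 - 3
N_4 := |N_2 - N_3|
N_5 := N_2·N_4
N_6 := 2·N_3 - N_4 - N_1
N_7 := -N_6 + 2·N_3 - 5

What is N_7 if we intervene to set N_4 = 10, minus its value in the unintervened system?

-29

The intervention breaks the incoming arrows to N_4: N_4 := |N_2 - N_3| no longer applies, and N_4 = 10.
N_2 = -2·N_1 + 3  [with N_1=6]  = -9
N_3 = -3·N_1 + 3·N_2 - 3  [with N_1=6, N_2=-9]  = -48
N_6 = 2·N_3 - N_4 - N_1  [with N_3=-48, N_4=10, N_1=6]  = -112
N_7 = -N_6 + 2·N_3 - 5  [with N_6=-112, N_3=-48]  = 11
Without intervention: N_2 = -2·N_1 + 3  [with N_1=6]  = -9; N_3 = -3·N_1 + 3·N_2 - 3  [with N_1=6, N_2=-9]  = -48; N_4 = |N_2 - N_3|  [with N_2=-9, N_3=-48]  = 39; N_6 = 2·N_3 - N_4 - N_1  [with N_3=-48, N_4=39, N_1=6]  = -141; N_7 = -N_6 + 2·N_3 - 5  [with N_6=-141, N_3=-48]  = 40.
Change = 11 − 40 = -29.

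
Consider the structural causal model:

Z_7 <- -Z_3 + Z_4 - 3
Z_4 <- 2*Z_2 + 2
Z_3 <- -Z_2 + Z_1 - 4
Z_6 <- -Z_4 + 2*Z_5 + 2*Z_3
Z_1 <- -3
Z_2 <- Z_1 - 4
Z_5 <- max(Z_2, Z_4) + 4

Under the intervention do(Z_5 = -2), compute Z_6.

The intervention breaks the incoming arrows to Z_5: Z_5 <- max(Z_2, Z_4) + 4 no longer applies, and Z_5 = -2.
Z_2 = Z_1 - 4  [with Z_1=-3]  = -7
Z_3 = -Z_2 + Z_1 - 4  [with Z_2=-7, Z_1=-3]  = 0
Z_4 = 2*Z_2 + 2  [with Z_2=-7]  = -12
Z_6 = -Z_4 + 2*Z_5 + 2*Z_3  [with Z_4=-12, Z_5=-2, Z_3=0]  = 8

8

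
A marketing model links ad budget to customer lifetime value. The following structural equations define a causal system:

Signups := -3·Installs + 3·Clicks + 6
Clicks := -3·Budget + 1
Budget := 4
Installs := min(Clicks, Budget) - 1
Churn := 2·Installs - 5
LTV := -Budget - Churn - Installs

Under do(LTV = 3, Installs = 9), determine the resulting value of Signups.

Under do(LTV = 3, Installs = 9), each intervened variable's structural equation is replaced by its fixed value.
Clicks = -3·Budget + 1  [with Budget=4]  = -11
Signups = -3·Installs + 3·Clicks + 6  [with Installs=9, Clicks=-11]  = -54

-54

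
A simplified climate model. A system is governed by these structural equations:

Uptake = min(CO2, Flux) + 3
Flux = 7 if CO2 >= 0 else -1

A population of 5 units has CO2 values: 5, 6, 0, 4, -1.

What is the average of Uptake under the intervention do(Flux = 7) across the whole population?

5.8

The intervention sets Flux=7 in all 5 units regardless of CO2. Recomputing Uptake per unit gives 8, 9, 3, 7, 2; average 5.8.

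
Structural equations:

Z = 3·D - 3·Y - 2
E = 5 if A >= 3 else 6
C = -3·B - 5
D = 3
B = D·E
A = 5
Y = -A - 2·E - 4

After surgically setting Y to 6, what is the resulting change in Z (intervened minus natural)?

-75

Intervening sets Y = 6 and removes its equation (Y = -A - 2·E - 4).
Z = 3·D - 3·Y - 2  [with D=3, Y=6]  = -11
Without intervention: E = 5 if A >= 3 else 6  [with A=5]  = 5; Y = -A - 2·E - 4  [with A=5, E=5]  = -19; Z = 3·D - 3·Y - 2  [with D=3, Y=-19]  = 64.
Change = -11 − 64 = -75.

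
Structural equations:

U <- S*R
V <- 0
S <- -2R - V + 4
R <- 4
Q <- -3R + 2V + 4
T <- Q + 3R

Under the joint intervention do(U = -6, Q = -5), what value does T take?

The joint intervention fixes U = -6, Q = -5, removing each variable's own equation.
T = Q + 3R  [with Q=-5, R=4]  = 7

7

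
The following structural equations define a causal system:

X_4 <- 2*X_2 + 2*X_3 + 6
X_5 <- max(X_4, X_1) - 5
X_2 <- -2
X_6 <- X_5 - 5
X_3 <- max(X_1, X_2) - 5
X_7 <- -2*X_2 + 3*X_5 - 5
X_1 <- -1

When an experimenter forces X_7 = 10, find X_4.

-10

Under do(X_7=10), the mechanism X_7 <- -2*X_2 + 3*X_5 - 5 is discarded; X_7 is fixed at 10.
Since X_4 is not a descendant of the intervened variable, it is unaffected.
X_3 = max(X_1, X_2) - 5  [with X_1=-1, X_2=-2]  = -6
X_4 = 2*X_2 + 2*X_3 + 6  [with X_2=-2, X_3=-6]  = -10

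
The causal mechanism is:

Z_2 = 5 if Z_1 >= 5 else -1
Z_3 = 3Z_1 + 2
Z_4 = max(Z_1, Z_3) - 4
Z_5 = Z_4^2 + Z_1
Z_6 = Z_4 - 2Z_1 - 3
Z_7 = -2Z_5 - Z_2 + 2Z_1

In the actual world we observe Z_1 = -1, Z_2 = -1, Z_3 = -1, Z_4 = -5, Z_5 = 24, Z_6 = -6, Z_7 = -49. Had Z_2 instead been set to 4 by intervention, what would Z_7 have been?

-54

Under do(Z_2=4), the mechanism Z_2 = 5 if Z_1 >= 5 else -1 is discarded; Z_2 is fixed at 4.
Z_3 = 3Z_1 + 2  [with Z_1=-1]  = -1
Z_4 = max(Z_1, Z_3) - 4  [with Z_1=-1, Z_3=-1]  = -5
Z_5 = Z_4^2 + Z_1  [with Z_4=-5, Z_1=-1]  = 24
Z_7 = -2Z_5 - Z_2 + 2Z_1  [with Z_5=24, Z_2=4, Z_1=-1]  = -54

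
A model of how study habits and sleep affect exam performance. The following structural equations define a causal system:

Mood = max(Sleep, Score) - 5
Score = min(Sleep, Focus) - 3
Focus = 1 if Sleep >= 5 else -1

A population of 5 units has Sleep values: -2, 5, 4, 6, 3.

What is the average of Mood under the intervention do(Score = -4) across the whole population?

-1.8

do(Score=-4) breaks Score's dependence on Sleep. With Score=-4 fixed, Mood across the units is -7, 0, -1, 1, -2, mean -1.8.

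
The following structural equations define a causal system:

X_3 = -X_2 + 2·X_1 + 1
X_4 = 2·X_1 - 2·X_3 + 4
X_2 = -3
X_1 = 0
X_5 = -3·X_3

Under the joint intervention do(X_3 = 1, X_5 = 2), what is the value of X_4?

2

The joint intervention fixes X_3 = 1, X_5 = 2, removing each variable's own equation.
X_4 = 2·X_1 - 2·X_3 + 4  [with X_1=0, X_3=1]  = 2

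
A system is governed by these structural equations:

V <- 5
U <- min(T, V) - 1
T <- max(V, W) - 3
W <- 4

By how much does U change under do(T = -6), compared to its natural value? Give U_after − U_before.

-8

The intervention breaks the incoming arrows to T: T <- max(V, W) - 3 no longer applies, and T = -6.
U = min(T, V) - 1  [with T=-6, V=5]  = -7
Without intervention: T = max(V, W) - 3  [with V=5, W=4]  = 2; U = min(T, V) - 1  [with T=2, V=5]  = 1.
Change = -7 − 1 = -8.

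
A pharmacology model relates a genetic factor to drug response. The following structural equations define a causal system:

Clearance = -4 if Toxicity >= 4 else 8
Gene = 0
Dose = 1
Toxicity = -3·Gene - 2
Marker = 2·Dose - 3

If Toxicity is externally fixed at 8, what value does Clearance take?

-4

Intervening sets Toxicity = 8 and removes its equation (Toxicity = -3·Gene - 2).
Clearance = -4 if Toxicity >= 4 else 8  [with Toxicity=8]  = -4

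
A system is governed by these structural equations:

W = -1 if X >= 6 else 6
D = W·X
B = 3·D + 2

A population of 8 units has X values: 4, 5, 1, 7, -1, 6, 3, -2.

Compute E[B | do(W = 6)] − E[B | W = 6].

21.75

do(W=6) breaks W's dependence on X. With W=6 fixed, B across the units is 74, 92, 20, 128, -16, 110, 56, -34, mean 53.75.
Conditioning on W=6 selects the 6 unit(s) with X ∈ {4, 5, 1, -1, 3, -2}. Their B values: 74, 92, 20, -16, 56, -34. Mean = 32.
Difference = 53.75 − 32 = 21.75.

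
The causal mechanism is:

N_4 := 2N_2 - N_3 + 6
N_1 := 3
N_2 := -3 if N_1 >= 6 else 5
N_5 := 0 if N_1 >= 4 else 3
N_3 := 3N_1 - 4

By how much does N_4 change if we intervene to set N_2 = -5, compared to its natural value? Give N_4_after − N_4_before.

Under do(N_2=-5), the mechanism N_2 := -3 if N_1 >= 6 else 5 is discarded; N_2 is fixed at -5.
N_3 = 3N_1 - 4  [with N_1=3]  = 5
N_4 = 2N_2 - N_3 + 6  [with N_2=-5, N_3=5]  = -9
Without intervention: N_2 = -3 if N_1 >= 6 else 5  [with N_1=3]  = 5; N_3 = 3N_1 - 4  [with N_1=3]  = 5; N_4 = 2N_2 - N_3 + 6  [with N_2=5, N_3=5]  = 11.
Change = -9 − 11 = -20.

-20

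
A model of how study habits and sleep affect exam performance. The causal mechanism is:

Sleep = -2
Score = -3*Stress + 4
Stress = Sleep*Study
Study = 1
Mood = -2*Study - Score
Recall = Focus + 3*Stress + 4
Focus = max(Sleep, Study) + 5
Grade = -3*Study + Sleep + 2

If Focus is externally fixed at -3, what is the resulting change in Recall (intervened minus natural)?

The intervention breaks the incoming arrows to Focus: Focus = max(Sleep, Study) + 5 no longer applies, and Focus = -3.
Stress = Sleep*Study  [with Sleep=-2, Study=1]  = -2
Recall = Focus + 3*Stress + 4  [with Focus=-3, Stress=-2]  = -5
Without intervention: Stress = Sleep*Study  [with Sleep=-2, Study=1]  = -2; Focus = max(Sleep, Study) + 5  [with Sleep=-2, Study=1]  = 6; Recall = Focus + 3*Stress + 4  [with Focus=6, Stress=-2]  = 4.
Change = -5 − 4 = -9.

-9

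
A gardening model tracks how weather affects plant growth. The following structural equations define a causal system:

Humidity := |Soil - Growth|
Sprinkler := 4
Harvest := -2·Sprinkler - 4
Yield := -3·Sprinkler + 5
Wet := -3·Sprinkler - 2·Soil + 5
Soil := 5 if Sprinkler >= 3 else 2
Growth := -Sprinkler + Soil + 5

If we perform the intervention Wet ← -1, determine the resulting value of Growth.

The intervention breaks the incoming arrows to Wet: Wet := -3·Sprinkler - 2·Soil + 5 no longer applies, and Wet = -1.
Growth is not downstream of the intervention, so its value is determined by the original equations.
Soil = 5 if Sprinkler >= 3 else 2  [with Sprinkler=4]  = 5
Growth = -Sprinkler + Soil + 5  [with Sprinkler=4, Soil=5]  = 6

6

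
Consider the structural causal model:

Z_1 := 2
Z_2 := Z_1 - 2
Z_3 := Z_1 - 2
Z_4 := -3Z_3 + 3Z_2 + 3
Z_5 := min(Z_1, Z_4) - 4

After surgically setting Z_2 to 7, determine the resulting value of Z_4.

24

Under do(Z_2=7), the mechanism Z_2 := Z_1 - 2 is discarded; Z_2 is fixed at 7.
Z_3 = Z_1 - 2  [with Z_1=2]  = 0
Z_4 = -3Z_3 + 3Z_2 + 3  [with Z_3=0, Z_2=7]  = 24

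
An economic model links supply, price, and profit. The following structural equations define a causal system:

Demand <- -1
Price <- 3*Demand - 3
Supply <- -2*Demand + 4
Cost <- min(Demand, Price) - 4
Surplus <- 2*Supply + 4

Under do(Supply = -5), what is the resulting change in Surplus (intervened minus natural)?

do(Supply=-5) replaces the equation Supply <- -2*Demand + 4 with the constant Supply = -5.
Surplus = 2*Supply + 4  [with Supply=-5]  = -6
Without intervention: Supply = -2*Demand + 4  [with Demand=-1]  = 6; Surplus = 2*Supply + 4  [with Supply=6]  = 16.
Change = -6 − 16 = -22.

-22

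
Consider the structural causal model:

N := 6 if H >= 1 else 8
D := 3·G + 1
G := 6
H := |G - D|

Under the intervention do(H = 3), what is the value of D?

19

Under do(H=3), the mechanism H := |G - D| is discarded; H is fixed at 3.
Since D is not a descendant of the intervened variable, it is unaffected.
D = 3·G + 1  [with G=6]  = 19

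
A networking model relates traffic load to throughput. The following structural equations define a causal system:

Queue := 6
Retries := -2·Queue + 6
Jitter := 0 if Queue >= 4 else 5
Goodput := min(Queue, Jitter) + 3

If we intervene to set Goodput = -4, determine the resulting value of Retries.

The intervention breaks the incoming arrows to Goodput: Goodput := min(Queue, Jitter) + 3 no longer applies, and Goodput = -4.
Since Retries is not a descendant of the intervened variable, it is unaffected.
Retries = -2·Queue + 6  [with Queue=6]  = -6

-6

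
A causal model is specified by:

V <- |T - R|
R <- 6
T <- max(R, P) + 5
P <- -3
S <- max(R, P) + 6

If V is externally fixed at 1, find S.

Intervening sets V = 1 and removes its equation (V <- |T - R|).
No directed path runs from V to S, so S keeps its natural value.
S = max(R, P) + 6  [with R=6, P=-3]  = 12

12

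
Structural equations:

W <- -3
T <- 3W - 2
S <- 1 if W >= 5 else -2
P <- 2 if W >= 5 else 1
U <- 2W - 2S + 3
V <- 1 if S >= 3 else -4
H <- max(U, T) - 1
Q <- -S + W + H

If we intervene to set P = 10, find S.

-2

Under do(P=10), the mechanism P <- 2 if W >= 5 else 1 is discarded; P is fixed at 10.
Since S is not a descendant of the intervened variable, it is unaffected.
S = 1 if W >= 5 else -2  [with W=-3]  = -2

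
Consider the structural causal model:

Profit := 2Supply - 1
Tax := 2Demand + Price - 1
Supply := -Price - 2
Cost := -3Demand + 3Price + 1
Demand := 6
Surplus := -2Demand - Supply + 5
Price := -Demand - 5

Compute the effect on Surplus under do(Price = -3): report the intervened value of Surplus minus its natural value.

Under do(Price=-3), the mechanism Price := -Demand - 5 is discarded; Price is fixed at -3.
Supply = -Price - 2  [with Price=-3]  = 1
Surplus = -2Demand - Supply + 5  [with Demand=6, Supply=1]  = -8
Without intervention: Price = -Demand - 5  [with Demand=6]  = -11; Supply = -Price - 2  [with Price=-11]  = 9; Surplus = -2Demand - Supply + 5  [with Demand=6, Supply=9]  = -16.
Change = -8 − (-16) = 8.

8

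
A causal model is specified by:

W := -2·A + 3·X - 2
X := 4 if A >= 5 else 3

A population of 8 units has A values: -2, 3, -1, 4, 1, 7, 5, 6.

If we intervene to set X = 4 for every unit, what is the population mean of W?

4.25

do(X=4) breaks X's dependence on A. With X=4 fixed, W across the units is 14, 4, 12, 2, 8, -4, 0, -2, mean 4.25.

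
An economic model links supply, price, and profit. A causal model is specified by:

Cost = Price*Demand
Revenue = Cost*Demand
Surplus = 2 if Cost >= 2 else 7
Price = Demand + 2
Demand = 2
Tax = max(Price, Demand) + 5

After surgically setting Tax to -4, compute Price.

4

Under do(Tax=-4), the mechanism Tax = max(Price, Demand) + 5 is discarded; Tax is fixed at -4.
No directed path runs from Tax to Price, so Price keeps its natural value.
Price = Demand + 2  [with Demand=2]  = 4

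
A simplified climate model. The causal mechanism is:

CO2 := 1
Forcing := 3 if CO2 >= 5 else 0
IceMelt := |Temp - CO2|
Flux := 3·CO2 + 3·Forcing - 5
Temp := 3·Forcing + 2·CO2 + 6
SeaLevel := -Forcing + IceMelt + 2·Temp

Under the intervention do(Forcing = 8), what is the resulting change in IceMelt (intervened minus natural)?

Under do(Forcing=8), the mechanism Forcing := 3 if CO2 >= 5 else 0 is discarded; Forcing is fixed at 8.
Temp = 3·Forcing + 2·CO2 + 6  [with Forcing=8, CO2=1]  = 32
IceMelt = |Temp - CO2|  [with Temp=32, CO2=1]  = 31
Without intervention: Forcing = 3 if CO2 >= 5 else 0  [with CO2=1]  = 0; Temp = 3·Forcing + 2·CO2 + 6  [with Forcing=0, CO2=1]  = 8; IceMelt = |Temp - CO2|  [with Temp=8, CO2=1]  = 7.
Change = 31 − 7 = 24.

24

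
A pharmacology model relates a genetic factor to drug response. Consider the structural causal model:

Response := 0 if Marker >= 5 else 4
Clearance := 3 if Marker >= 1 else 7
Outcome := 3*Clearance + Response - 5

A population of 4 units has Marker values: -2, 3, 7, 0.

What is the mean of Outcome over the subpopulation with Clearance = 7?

E[Outcome|Clearance=7] averages over only the 2 units with Clearance=7 (Marker = -2, 0): Outcome = 20, 20, mean 20.

20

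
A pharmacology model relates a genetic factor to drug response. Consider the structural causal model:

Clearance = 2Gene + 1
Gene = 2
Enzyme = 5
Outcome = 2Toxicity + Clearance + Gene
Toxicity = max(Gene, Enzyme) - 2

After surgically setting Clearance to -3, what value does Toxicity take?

3

Under do(Clearance=-3), the mechanism Clearance = 2Gene + 1 is discarded; Clearance is fixed at -3.
Since Toxicity is not a descendant of the intervened variable, it is unaffected.
Toxicity = max(Gene, Enzyme) - 2  [with Gene=2, Enzyme=5]  = 3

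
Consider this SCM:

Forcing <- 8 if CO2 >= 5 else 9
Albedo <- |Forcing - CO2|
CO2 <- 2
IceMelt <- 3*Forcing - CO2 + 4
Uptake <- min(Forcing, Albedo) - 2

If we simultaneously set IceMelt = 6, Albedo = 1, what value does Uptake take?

-1

Setting IceMelt = 6, Albedo = 1 by intervention discards those variables' equations.
Forcing = 8 if CO2 >= 5 else 9  [with CO2=2]  = 9
Uptake = min(Forcing, Albedo) - 2  [with Forcing=9, Albedo=1]  = -1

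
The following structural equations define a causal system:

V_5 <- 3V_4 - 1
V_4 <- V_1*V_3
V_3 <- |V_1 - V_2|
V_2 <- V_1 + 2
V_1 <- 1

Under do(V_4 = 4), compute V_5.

Intervening sets V_4 = 4 and removes its equation (V_4 <- V_1*V_3).
V_5 = 3V_4 - 1  [with V_4=4]  = 11

11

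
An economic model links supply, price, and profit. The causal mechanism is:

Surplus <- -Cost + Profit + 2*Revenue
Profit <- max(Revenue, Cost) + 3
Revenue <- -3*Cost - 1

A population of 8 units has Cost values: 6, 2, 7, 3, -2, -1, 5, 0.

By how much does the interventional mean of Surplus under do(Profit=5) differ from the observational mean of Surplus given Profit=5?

-14

Every unit gets Profit=5 under the intervention. Surplus values become -39, -11, -46, -18, 17, 10, -32, 3; E[Surplus|do(Profit=5)] = -14.5.
Observing Profit=5 restricts to units where Profit's equation naturally yields 5: Cost ∈ {2, -1}. In that subpopulation Surplus = -11, 10, mean -0.5.
Difference = -14.5 − (-0.5) = -14.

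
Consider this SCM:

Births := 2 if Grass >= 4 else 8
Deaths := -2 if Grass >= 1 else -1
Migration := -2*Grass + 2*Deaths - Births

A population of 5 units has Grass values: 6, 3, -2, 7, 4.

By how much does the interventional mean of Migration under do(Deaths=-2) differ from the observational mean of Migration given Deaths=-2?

1.9

do(Deaths=-2) breaks Deaths's dependence on Grass. With Deaths=-2 fixed, Migration across the units is -18, -18, -8, -20, -14, mean -15.6.
E[Migration|Deaths=-2] averages over only the 4 units with Deaths=-2 (Grass = 6, 3, 7, 4): Migration = -18, -18, -20, -14, mean -17.5.
Difference = -15.6 − (-17.5) = 1.9.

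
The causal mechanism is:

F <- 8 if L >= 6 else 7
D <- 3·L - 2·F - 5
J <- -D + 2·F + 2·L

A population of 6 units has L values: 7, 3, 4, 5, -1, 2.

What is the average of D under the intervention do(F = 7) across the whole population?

-9

The intervention sets F=7 in all 6 units regardless of L. Recomputing D per unit gives 2, -10, -7, -4, -22, -13; average -9.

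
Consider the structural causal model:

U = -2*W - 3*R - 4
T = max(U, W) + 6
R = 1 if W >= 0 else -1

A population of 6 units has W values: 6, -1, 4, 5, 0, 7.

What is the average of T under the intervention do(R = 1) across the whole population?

Every unit gets R=1 under the intervention. T values become 12, 5, 10, 11, 6, 13; E[T|do(R=1)] = 9.5.

9.5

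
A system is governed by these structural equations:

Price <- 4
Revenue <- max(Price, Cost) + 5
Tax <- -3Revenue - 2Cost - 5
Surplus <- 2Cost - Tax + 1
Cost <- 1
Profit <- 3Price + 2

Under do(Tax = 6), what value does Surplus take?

Under do(Tax=6), the mechanism Tax <- -3Revenue - 2Cost - 5 is discarded; Tax is fixed at 6.
Surplus = 2Cost - Tax + 1  [with Cost=1, Tax=6]  = -3

-3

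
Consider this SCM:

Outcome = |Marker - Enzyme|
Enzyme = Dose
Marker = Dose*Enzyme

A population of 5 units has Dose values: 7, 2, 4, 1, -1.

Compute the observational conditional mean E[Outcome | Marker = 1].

1

Conditioning on Marker=1 selects the 2 unit(s) with Dose ∈ {1, -1}. Their Outcome values: 0, 2. Mean = 1.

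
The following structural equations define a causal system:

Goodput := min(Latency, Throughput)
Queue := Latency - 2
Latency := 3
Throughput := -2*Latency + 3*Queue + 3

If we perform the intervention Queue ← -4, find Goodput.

Under do(Queue=-4), the mechanism Queue := Latency - 2 is discarded; Queue is fixed at -4.
Throughput = -2*Latency + 3*Queue + 3  [with Latency=3, Queue=-4]  = -15
Goodput = min(Latency, Throughput)  [with Latency=3, Throughput=-15]  = -15

-15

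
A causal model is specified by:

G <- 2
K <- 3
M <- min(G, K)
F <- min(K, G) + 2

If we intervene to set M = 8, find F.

Under do(M=8), the mechanism M <- min(G, K) is discarded; M is fixed at 8.
Since F is not a descendant of the intervened variable, it is unaffected.
F = min(K, G) + 2  [with K=3, G=2]  = 4

4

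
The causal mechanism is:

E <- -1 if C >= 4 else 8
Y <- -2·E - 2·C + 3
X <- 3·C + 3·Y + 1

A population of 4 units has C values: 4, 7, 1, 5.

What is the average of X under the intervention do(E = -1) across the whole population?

3.25

do(E=-1) breaks E's dependence on C. With E=-1 fixed, X across the units is 4, -5, 13, 1, mean 3.25.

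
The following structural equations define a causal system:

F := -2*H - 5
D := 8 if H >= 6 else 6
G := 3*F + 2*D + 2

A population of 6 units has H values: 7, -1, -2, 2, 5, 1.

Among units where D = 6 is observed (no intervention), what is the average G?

-7

E[G|D=6] averages over only the 5 units with D=6 (H = -1, -2, 2, 5, 1): G = 5, 11, -13, -31, -7, mean -7.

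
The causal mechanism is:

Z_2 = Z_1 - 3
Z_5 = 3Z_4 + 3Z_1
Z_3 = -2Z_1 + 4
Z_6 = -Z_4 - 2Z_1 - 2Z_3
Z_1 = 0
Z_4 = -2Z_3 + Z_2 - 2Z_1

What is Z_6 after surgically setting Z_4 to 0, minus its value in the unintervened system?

Under do(Z_4=0), the mechanism Z_4 = -2Z_3 + Z_2 - 2Z_1 is discarded; Z_4 is fixed at 0.
Z_3 = -2Z_1 + 4  [with Z_1=0]  = 4
Z_6 = -Z_4 - 2Z_1 - 2Z_3  [with Z_4=0, Z_1=0, Z_3=4]  = -8
Without intervention: Z_2 = Z_1 - 3  [with Z_1=0]  = -3; Z_3 = -2Z_1 + 4  [with Z_1=0]  = 4; Z_4 = -2Z_3 + Z_2 - 2Z_1  [with Z_3=4, Z_2=-3, Z_1=0]  = -11; Z_6 = -Z_4 - 2Z_1 - 2Z_3  [with Z_4=-11, Z_1=0, Z_3=4]  = 3.
Change = -8 − 3 = -11.

-11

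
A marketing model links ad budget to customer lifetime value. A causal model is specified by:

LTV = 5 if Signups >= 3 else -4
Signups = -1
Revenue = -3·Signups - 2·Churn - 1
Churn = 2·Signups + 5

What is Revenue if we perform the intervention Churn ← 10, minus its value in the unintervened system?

-14

The intervention breaks the incoming arrows to Churn: Churn = 2·Signups + 5 no longer applies, and Churn = 10.
Revenue = -3·Signups - 2·Churn - 1  [with Signups=-1, Churn=10]  = -18
Without intervention: Churn = 2·Signups + 5  [with Signups=-1]  = 3; Revenue = -3·Signups - 2·Churn - 1  [with Signups=-1, Churn=3]  = -4.
Change = -18 − (-4) = -14.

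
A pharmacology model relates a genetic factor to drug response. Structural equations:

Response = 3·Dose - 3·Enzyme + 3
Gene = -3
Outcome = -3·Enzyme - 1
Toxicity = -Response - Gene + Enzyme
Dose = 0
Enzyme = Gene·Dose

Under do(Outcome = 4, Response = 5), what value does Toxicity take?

Setting Outcome = 4, Response = 5 by intervention discards those variables' equations.
Enzyme = Gene·Dose  [with Gene=-3, Dose=0]  = 0
Toxicity = -Response - Gene + Enzyme  [with Response=5, Gene=-3, Enzyme=0]  = -2

-2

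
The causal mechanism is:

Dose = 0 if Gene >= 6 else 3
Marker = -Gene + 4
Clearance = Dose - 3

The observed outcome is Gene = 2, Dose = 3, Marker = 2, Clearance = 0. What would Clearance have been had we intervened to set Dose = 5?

2

Under do(Dose=5), the mechanism Dose = 0 if Gene >= 6 else 3 is discarded; Dose is fixed at 5.
Clearance = Dose - 3  [with Dose=5]  = 2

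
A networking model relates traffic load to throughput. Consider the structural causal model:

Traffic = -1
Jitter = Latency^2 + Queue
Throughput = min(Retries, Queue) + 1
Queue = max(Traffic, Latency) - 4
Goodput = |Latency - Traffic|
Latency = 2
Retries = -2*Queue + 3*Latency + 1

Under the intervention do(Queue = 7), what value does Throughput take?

-6

The intervention breaks the incoming arrows to Queue: Queue = max(Traffic, Latency) - 4 no longer applies, and Queue = 7.
Retries = -2*Queue + 3*Latency + 1  [with Queue=7, Latency=2]  = -7
Throughput = min(Retries, Queue) + 1  [with Retries=-7, Queue=7]  = -6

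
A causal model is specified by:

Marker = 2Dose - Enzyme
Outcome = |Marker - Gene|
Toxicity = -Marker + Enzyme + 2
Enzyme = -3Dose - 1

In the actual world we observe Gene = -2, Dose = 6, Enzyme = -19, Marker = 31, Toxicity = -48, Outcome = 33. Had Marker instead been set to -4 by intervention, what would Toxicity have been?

-13

Intervening sets Marker = -4 and removes its equation (Marker = 2Dose - Enzyme).
Enzyme = -3Dose - 1  [with Dose=6]  = -19
Toxicity = -Marker + Enzyme + 2  [with Marker=-4, Enzyme=-19]  = -13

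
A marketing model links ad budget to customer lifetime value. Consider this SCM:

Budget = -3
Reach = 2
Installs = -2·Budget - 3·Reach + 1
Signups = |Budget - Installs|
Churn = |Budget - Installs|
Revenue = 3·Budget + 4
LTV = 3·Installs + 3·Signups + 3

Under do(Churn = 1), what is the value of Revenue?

-5

The intervention breaks the incoming arrows to Churn: Churn = |Budget - Installs| no longer applies, and Churn = 1.
Since Revenue is not a descendant of the intervened variable, it is unaffected.
Revenue = 3·Budget + 4  [with Budget=-3]  = -5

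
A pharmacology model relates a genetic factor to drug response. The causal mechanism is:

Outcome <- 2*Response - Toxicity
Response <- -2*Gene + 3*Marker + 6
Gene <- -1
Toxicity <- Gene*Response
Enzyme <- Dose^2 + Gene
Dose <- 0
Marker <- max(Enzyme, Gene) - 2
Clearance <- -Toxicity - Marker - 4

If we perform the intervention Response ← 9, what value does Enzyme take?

do(Response=9) replaces the equation Response <- -2*Gene + 3*Marker + 6 with the constant Response = 9.
Enzyme is not downstream of the intervention, so its value is determined by the original equations.
Enzyme = Dose^2 + Gene  [with Dose=0, Gene=-1]  = -1

-1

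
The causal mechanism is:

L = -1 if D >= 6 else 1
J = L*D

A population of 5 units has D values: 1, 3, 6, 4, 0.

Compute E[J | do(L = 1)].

2.8

The intervention sets L=1 in all 5 units regardless of D. Recomputing J per unit gives 1, 3, 6, 4, 0; average 2.8.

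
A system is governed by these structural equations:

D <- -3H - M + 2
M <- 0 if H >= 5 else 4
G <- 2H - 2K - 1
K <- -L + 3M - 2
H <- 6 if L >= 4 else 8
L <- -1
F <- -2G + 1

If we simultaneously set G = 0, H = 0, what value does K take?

11

The joint intervention fixes G = 0, H = 0, removing each variable's own equation.
M = 0 if H >= 5 else 4  [with H=0]  = 4
K = -L + 3M - 2  [with L=-1, M=4]  = 11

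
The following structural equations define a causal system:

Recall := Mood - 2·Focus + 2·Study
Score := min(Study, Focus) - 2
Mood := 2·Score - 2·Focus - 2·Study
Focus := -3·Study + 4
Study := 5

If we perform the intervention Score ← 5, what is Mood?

The intervention breaks the incoming arrows to Score: Score := min(Study, Focus) - 2 no longer applies, and Score = 5.
Focus = -3·Study + 4  [with Study=5]  = -11
Mood = 2·Score - 2·Focus - 2·Study  [with Score=5, Focus=-11, Study=5]  = 22

22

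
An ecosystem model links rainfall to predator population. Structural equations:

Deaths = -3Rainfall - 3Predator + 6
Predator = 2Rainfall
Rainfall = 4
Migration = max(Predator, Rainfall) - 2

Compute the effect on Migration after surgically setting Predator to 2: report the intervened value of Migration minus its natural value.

-4

Under do(Predator=2), the mechanism Predator = 2Rainfall is discarded; Predator is fixed at 2.
Migration = max(Predator, Rainfall) - 2  [with Predator=2, Rainfall=4]  = 2
Without intervention: Predator = 2Rainfall  [with Rainfall=4]  = 8; Migration = max(Predator, Rainfall) - 2  [with Predator=8, Rainfall=4]  = 6.
Change = 2 − 6 = -4.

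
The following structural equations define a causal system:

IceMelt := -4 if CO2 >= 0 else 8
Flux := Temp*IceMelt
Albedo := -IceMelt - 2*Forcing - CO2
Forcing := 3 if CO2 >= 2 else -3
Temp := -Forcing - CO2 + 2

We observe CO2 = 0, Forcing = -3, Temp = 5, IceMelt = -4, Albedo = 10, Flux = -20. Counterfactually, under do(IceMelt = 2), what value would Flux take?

Under do(IceMelt=2), the mechanism IceMelt := -4 if CO2 >= 0 else 8 is discarded; IceMelt is fixed at 2.
Forcing = 3 if CO2 >= 2 else -3  [with CO2=0]  = -3
Temp = -Forcing - CO2 + 2  [with Forcing=-3, CO2=0]  = 5
Flux = Temp*IceMelt  [with Temp=5, IceMelt=2]  = 10

10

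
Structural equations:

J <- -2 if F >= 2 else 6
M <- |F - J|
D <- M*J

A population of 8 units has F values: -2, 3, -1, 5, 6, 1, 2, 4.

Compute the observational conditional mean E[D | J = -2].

-12

Conditioning on J=-2 selects the 5 unit(s) with F ∈ {3, 5, 6, 2, 4}. Their D values: -10, -14, -16, -8, -12. Mean = -12.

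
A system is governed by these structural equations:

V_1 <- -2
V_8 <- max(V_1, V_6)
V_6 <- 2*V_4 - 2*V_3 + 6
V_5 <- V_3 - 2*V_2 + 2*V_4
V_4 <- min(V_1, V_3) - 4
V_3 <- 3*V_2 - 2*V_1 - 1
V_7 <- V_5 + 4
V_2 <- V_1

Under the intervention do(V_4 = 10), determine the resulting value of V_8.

do(V_4=10) replaces the equation V_4 <- min(V_1, V_3) - 4 with the constant V_4 = 10.
V_2 = V_1  [with V_1=-2]  = -2
V_3 = 3*V_2 - 2*V_1 - 1  [with V_2=-2, V_1=-2]  = -3
V_6 = 2*V_4 - 2*V_3 + 6  [with V_4=10, V_3=-3]  = 32
V_8 = max(V_1, V_6)  [with V_1=-2, V_6=32]  = 32

32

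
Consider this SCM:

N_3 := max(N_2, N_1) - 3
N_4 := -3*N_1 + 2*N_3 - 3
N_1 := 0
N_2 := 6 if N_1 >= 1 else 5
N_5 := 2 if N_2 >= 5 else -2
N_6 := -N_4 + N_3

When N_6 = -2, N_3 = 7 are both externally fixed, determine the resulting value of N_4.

11

Under do(N_6 = -2, N_3 = 7), each intervened variable's structural equation is replaced by its fixed value.
N_4 = -3*N_1 + 2*N_3 - 3  [with N_1=0, N_3=7]  = 11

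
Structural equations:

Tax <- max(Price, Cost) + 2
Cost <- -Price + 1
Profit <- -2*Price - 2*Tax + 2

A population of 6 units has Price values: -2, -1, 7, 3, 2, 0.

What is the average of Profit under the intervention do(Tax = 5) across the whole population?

Every unit gets Tax=5 under the intervention. Profit values become -4, -6, -22, -14, -12, -8; E[Profit|do(Tax=5)] = -11.

-11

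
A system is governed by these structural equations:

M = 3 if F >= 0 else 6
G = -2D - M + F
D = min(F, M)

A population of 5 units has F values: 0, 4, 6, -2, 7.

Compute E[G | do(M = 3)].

-2.8

The intervention sets M=3 in all 5 units regardless of F. Recomputing G per unit gives -3, -5, -3, -1, -2; average -2.8.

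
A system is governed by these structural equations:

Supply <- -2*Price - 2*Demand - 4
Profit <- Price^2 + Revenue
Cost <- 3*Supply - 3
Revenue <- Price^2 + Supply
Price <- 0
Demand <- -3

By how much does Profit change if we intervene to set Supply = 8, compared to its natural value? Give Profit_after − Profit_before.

The intervention breaks the incoming arrows to Supply: Supply <- -2*Price - 2*Demand - 4 no longer applies, and Supply = 8.
Revenue = Price^2 + Supply  [with Price=0, Supply=8]  = 8
Profit = Price^2 + Revenue  [with Price=0, Revenue=8]  = 8
Without intervention: Supply = -2*Price - 2*Demand - 4  [with Price=0, Demand=-3]  = 2; Revenue = Price^2 + Supply  [with Price=0, Supply=2]  = 2; Profit = Price^2 + Revenue  [with Price=0, Revenue=2]  = 2.
Change = 8 − 2 = 6.

6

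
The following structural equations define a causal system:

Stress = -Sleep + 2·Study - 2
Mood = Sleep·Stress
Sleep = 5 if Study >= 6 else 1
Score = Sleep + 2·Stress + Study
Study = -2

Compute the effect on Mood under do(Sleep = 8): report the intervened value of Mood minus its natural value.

-105

do(Sleep=8) replaces the equation Sleep = 5 if Study >= 6 else 1 with the constant Sleep = 8.
Stress = -Sleep + 2·Study - 2  [with Sleep=8, Study=-2]  = -14
Mood = Sleep·Stress  [with Sleep=8, Stress=-14]  = -112
Without intervention: Sleep = 5 if Study >= 6 else 1  [with Study=-2]  = 1; Stress = -Sleep + 2·Study - 2  [with Sleep=1, Study=-2]  = -7; Mood = Sleep·Stress  [with Sleep=1, Stress=-7]  = -7.
Change = -112 − (-7) = -105.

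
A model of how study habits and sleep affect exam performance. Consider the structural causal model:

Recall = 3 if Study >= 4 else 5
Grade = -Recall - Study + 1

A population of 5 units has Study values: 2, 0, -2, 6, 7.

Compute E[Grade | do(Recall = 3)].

-4.6

do(Recall=3) breaks Recall's dependence on Study. With Recall=3 fixed, Grade across the units is -4, -2, 0, -8, -9, mean -4.6.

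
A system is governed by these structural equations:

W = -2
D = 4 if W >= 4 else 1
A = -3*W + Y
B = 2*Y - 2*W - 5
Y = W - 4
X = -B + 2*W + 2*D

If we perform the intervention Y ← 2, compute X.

-5

do(Y=2) replaces the equation Y = W - 4 with the constant Y = 2.
B = 2*Y - 2*W - 5  [with Y=2, W=-2]  = 3
D = 4 if W >= 4 else 1  [with W=-2]  = 1
X = -B + 2*W + 2*D  [with B=3, W=-2, D=1]  = -5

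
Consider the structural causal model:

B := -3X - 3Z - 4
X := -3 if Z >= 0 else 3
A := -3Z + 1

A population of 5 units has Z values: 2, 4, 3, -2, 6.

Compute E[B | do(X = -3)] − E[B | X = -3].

3.45

Every unit gets X=-3 under the intervention. B values become -1, -7, -4, 11, -13; E[B|do(X=-3)] = -2.8.
E[B|X=-3] averages over only the 4 units with X=-3 (Z = 2, 4, 3, 6): B = -1, -7, -4, -13, mean -6.25.
Difference = -2.8 − (-6.25) = 3.45.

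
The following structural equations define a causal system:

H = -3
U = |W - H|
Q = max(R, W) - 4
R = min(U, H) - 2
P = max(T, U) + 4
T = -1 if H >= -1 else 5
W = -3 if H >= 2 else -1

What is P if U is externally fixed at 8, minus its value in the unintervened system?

3

The intervention breaks the incoming arrows to U: U = |W - H| no longer applies, and U = 8.
T = -1 if H >= -1 else 5  [with H=-3]  = 5
P = max(T, U) + 4  [with T=5, U=8]  = 12
Without intervention: W = -3 if H >= 2 else -1  [with H=-3]  = -1; U = |W - H|  [with W=-1, H=-3]  = 2; T = -1 if H >= -1 else 5  [with H=-3]  = 5; P = max(T, U) + 4  [with T=5, U=2]  = 9.
Change = 12 − 9 = 3.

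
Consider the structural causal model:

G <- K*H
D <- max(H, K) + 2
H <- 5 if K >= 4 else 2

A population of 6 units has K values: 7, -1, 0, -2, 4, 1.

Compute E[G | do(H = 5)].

7.5

Under do(H=5), H's equation is replaced by H=5 for every unit. Per-unit G: 35, -5, 0, -10, 20, 5. Mean = 7.5.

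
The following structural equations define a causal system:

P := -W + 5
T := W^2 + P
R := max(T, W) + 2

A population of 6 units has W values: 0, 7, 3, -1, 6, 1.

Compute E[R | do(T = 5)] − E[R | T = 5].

0.5

do(T=5) breaks T's dependence on W. With T=5 fixed, R across the units is 7, 9, 7, 7, 8, 7, mean 7.5.
E[R|T=5] averages over only the 2 units with T=5 (W = 0, 1): R = 7, 7, mean 7.
Difference = 7.5 − 7 = 0.5.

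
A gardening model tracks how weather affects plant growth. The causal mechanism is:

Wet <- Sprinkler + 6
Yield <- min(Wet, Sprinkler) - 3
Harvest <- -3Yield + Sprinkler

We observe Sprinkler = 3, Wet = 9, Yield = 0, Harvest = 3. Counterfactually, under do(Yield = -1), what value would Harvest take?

The intervention breaks the incoming arrows to Yield: Yield <- min(Wet, Sprinkler) - 3 no longer applies, and Yield = -1.
Harvest = -3Yield + Sprinkler  [with Yield=-1, Sprinkler=3]  = 6

6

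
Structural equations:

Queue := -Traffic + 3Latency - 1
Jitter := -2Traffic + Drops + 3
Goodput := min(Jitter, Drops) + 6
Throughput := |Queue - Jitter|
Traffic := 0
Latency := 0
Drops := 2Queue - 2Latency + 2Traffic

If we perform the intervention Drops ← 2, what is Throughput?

6

Under do(Drops=2), the mechanism Drops := 2Queue - 2Latency + 2Traffic is discarded; Drops is fixed at 2.
Queue = -Traffic + 3Latency - 1  [with Traffic=0, Latency=0]  = -1
Jitter = -2Traffic + Drops + 3  [with Traffic=0, Drops=2]  = 5
Throughput = |Queue - Jitter|  [with Queue=-1, Jitter=5]  = 6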